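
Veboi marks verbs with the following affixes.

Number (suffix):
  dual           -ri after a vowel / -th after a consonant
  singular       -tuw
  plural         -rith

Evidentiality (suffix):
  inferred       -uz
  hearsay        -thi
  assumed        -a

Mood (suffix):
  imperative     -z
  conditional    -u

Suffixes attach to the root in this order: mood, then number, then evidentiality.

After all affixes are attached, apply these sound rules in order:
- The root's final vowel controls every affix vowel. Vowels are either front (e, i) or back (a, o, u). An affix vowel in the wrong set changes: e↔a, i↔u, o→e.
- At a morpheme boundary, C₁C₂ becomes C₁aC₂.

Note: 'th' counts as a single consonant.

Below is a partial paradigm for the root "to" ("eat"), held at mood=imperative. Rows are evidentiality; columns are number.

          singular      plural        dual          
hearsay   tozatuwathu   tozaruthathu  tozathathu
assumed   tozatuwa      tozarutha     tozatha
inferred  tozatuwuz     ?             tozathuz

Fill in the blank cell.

tozaruthuz

Attach mood imperative -z → toz.
Attach number plural -rith → tozrith.
Attach evidentiality inferred -uz → tozrithuz.
Apply vowel harmony: tozrithuz → tozruthuz.
Apply epenthesis: tozruthuz → tozaruthuz.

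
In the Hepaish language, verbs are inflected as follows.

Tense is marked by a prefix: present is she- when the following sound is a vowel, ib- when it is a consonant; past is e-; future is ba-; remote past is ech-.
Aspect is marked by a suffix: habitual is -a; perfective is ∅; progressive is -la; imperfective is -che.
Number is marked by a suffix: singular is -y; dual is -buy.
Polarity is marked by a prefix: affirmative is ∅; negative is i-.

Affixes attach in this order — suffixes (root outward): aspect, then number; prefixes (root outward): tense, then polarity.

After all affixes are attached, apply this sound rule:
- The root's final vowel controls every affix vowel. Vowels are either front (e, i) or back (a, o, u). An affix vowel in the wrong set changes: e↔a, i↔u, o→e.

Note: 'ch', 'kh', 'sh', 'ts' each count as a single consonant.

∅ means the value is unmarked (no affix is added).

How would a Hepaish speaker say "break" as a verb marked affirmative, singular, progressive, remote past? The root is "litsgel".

Attach aspect progressive -la → litsgella.
Attach tense remote past ech- → echlitsgella.
polarity = affirmative: zero marking, form stays echlitsgella.
Attach number singular -y → echlitsgellay.
Apply vowel harmony: echlitsgellay → echlitsgelley.

echlitsgelley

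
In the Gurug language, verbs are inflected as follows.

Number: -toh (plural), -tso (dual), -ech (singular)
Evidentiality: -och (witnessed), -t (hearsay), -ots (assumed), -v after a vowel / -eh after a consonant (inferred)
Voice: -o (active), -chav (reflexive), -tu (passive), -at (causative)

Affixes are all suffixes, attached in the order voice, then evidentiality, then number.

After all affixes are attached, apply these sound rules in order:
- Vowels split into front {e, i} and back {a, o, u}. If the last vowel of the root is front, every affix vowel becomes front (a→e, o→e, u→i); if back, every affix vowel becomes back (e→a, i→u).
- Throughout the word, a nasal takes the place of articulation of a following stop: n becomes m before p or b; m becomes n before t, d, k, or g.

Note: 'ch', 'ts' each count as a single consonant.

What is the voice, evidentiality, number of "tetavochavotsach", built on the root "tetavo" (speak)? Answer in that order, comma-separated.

Segment: tetavo-chav-ots-ech.
voice: -chav → reflexive.
evidentiality: -ots → assumed.
number: -ech → singular.

reflexive, assumed, singular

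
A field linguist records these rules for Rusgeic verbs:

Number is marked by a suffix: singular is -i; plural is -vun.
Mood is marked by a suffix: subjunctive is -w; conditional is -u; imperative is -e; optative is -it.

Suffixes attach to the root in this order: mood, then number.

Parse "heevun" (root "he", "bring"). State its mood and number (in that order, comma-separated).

Segment: he-e-vun.
mood: -e → imperative.
number: -vun → plural.

imperative, plural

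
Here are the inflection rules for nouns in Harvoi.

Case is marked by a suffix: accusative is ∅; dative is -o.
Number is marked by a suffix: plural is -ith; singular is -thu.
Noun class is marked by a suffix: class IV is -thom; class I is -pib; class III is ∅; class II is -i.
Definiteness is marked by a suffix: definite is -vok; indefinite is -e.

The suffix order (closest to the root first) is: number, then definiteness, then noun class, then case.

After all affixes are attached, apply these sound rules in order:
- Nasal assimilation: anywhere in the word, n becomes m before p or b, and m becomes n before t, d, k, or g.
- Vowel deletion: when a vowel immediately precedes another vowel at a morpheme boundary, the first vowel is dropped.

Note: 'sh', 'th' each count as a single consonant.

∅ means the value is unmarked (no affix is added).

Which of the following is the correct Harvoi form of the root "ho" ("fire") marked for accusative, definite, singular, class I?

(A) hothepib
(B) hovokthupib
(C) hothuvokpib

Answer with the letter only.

Attach number singular -thu → hothu.
Attach definiteness definite -vok → hothuvok.
Attach noun class class I -pib → hothuvokpib.
case = accusative: zero marking, form stays hothuvokpib.
Nasal assimilation: no change.
Vowel deletion: no change.
So the correct form is hothuvokpib, option (C).
(B) hovokthupib is wrong: it has the affixes in the wrong order.
(A) hothepib is wrong: it uses indefinite instead of definite for definiteness.

C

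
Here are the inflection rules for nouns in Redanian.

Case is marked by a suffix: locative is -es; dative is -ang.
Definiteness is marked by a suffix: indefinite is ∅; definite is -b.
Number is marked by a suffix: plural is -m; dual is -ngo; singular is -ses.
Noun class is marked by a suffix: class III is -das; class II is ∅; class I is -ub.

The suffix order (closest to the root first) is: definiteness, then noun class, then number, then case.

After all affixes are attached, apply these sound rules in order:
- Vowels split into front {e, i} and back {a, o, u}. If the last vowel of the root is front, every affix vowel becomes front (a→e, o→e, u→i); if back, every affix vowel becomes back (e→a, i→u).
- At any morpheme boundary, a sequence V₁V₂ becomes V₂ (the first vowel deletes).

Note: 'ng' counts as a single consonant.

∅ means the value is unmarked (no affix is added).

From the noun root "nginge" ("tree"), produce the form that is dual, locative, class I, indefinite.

ngingibnges

definiteness = indefinite: zero marking, form stays nginge.
Attach noun class class I -ub → ngingeub.
Attach number dual -ngo → ngingeubngo.
Attach case locative -es → ngingeubngoes.
Apply vowel harmony: ngingeubngoes → ngingeibngees.
Apply vowel deletion: ngingeibngees → ngingibnges.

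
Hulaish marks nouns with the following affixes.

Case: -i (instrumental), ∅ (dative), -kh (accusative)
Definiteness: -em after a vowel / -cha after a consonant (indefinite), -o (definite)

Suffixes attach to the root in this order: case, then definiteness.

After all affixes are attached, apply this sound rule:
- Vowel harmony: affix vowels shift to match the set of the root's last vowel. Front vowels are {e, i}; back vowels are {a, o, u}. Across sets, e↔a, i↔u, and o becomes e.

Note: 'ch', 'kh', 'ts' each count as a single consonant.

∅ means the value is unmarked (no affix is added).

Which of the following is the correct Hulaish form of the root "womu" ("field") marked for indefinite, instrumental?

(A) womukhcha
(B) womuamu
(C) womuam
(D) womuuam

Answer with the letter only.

D

Attach case instrumental -i → womui.
Attach definiteness indefinite -em (after vowel 'i') → womuiem.
Apply vowel harmony: womuiem → womuuam.
So the correct form is womuuam, option (D).
(C) womuam is wrong: it uses dative instead of instrumental for case.
(A) womukhcha is wrong: it uses accusative instead of instrumental for case.
(B) womuamu is wrong: it has the affixes in the wrong order.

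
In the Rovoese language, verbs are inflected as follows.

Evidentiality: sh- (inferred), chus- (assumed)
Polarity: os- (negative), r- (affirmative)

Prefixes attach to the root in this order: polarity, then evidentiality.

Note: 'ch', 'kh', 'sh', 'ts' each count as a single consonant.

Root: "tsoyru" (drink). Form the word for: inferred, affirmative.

Attach polarity affirmative r- → rtsoyru.
Attach evidentiality inferred sh- → shrtsoyru.

shrtsoyru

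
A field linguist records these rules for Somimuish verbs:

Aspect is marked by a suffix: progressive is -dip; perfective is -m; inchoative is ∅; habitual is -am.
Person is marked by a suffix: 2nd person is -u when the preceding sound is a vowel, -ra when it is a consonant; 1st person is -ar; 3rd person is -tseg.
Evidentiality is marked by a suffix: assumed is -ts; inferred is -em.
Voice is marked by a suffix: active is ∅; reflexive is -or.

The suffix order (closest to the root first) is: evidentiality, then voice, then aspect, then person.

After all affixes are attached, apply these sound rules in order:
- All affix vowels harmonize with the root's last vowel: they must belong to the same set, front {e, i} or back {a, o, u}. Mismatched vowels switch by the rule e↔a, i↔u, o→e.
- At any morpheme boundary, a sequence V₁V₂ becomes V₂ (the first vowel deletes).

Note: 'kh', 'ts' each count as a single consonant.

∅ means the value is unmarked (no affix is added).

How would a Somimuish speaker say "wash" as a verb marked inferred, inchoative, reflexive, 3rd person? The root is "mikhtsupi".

Attach evidentiality inferred -em → mikhtsupiem.
Attach voice reflexive -or → mikhtsupiemor.
aspect = inchoative: zero marking, form stays mikhtsupiemor.
Attach person 3rd person -tseg → mikhtsupiemortseg.
Apply vowel harmony: mikhtsupiemortseg → mikhtsupiemertseg.
Apply vowel deletion: mikhtsupiemertseg → mikhtsupemertseg.

mikhtsupemertseg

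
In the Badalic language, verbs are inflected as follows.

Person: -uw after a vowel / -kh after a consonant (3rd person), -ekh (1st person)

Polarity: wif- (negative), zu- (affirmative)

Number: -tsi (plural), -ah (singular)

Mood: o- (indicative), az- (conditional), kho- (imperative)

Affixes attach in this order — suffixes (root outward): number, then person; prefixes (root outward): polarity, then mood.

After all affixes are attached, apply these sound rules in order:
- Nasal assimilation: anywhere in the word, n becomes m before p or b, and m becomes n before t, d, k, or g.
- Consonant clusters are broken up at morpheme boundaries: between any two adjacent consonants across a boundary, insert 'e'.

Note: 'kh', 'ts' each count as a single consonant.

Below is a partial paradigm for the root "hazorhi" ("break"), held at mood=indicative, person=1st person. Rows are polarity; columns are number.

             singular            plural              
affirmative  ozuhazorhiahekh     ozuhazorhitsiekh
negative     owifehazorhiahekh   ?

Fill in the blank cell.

owifehazorhitsiekh

Attach polarity negative wif- → wifhazorhi.
Attach mood indicative o- → owifhazorhi.
Attach number plural -tsi → owifhazorhitsi.
Attach person 1st person -ekh → owifhazorhitsiekh.
Nasal assimilation: no change.
Apply epenthesis: owifhazorhitsiekh → owifehazorhitsiekh.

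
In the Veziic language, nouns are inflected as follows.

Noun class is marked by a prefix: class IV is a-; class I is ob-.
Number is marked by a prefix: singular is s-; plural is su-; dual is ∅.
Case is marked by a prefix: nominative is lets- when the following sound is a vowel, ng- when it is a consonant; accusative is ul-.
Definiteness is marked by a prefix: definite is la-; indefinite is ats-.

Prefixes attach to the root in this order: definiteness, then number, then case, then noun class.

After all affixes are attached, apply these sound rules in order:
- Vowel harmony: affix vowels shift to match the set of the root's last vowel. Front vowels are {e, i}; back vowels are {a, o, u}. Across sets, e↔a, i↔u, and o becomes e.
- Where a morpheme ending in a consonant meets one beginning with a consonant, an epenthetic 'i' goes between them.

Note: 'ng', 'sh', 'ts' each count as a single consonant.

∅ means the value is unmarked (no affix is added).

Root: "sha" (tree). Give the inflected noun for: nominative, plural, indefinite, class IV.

angisuatsisha

Attach definiteness indefinite ats- → atssha.
Attach number plural su- → suatssha.
Attach case nominative ng- (before consonant 's') → ngsuatssha.
Attach noun class class IV a- → angsuatssha.
Vowel harmony: no change.
Apply epenthesis: angsuatssha → angisuatsisha.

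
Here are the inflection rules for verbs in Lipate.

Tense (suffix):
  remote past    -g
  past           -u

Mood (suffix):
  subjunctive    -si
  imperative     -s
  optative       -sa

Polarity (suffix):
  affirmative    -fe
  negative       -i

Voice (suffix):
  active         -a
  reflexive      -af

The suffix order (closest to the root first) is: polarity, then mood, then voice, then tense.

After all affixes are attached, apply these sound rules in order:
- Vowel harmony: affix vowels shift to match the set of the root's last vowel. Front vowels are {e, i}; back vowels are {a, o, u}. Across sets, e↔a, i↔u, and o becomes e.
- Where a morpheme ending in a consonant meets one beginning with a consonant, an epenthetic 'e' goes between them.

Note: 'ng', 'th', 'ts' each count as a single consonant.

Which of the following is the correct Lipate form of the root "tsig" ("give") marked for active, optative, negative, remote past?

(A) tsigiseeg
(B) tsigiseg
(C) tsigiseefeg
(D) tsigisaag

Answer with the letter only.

A

Attach polarity negative -i → tsigi.
Attach mood optative -sa → tsigisa.
Attach voice active -a → tsigisaa.
Attach tense remote past -g → tsigisaag.
Apply vowel harmony: tsigisaag → tsigiseeg.
Epenthesis: no change.
So the correct form is tsigiseeg, option (A).
(D) tsigisaag is wrong: it fails to apply the sound rule(s).
(B) tsigiseg is wrong: it uses imperative instead of optative for mood.
(C) tsigiseefeg is wrong: it uses reflexive instead of active for voice.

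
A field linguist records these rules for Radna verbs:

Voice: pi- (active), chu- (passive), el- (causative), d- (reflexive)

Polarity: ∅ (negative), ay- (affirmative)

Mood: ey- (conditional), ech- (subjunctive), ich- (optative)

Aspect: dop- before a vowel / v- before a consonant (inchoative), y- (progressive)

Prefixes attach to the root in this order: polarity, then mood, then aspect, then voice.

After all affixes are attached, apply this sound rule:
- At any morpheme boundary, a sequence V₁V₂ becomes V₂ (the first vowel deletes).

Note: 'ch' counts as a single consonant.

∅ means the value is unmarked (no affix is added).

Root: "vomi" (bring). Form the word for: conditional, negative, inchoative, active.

pidopeyvomi

polarity = negative: zero marking, form stays vomi.
Attach mood conditional ey- → eyvomi.
Attach aspect inchoative dop- (before vowel 'e') → dopeyvomi.
Attach voice active pi- → pidopeyvomi.
Vowel deletion: no change.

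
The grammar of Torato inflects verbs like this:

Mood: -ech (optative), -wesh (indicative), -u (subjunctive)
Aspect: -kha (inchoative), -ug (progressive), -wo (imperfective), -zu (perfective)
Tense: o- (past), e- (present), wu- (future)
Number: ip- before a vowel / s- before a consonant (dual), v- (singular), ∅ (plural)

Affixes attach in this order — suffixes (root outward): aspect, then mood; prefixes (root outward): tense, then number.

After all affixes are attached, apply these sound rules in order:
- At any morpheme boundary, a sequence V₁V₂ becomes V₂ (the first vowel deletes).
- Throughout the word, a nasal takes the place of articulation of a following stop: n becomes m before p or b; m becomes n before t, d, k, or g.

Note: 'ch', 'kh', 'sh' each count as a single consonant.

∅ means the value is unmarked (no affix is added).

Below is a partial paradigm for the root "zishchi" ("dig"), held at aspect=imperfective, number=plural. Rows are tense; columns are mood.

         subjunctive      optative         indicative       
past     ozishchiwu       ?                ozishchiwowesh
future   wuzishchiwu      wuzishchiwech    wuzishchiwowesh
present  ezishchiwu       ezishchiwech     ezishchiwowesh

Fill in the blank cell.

ozishchiwech

Attach aspect imperfective -wo → zishchiwo.
Attach tense past o- → ozishchiwo.
number = plural: zero marking, form stays ozishchiwo.
Attach mood optative -ech → ozishchiwoech.
Apply vowel deletion: ozishchiwoech → ozishchiwech.
Nasal assimilation: no change.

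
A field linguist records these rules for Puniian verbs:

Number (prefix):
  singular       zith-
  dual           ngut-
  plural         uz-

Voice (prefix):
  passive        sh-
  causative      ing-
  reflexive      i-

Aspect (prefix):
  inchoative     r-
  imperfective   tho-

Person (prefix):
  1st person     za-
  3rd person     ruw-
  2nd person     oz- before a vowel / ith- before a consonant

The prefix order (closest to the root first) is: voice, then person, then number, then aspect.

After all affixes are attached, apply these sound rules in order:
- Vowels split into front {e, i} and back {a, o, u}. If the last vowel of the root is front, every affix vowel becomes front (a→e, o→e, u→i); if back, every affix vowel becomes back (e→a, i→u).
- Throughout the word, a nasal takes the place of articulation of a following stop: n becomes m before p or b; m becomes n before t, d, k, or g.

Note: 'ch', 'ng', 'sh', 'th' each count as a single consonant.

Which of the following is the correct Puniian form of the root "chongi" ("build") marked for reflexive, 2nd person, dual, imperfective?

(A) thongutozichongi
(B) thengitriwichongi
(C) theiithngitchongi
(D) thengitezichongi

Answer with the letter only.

D

Attach voice reflexive i- → ichongi.
Attach person 2nd person oz- (before vowel 'i') → ozichongi.
Attach number dual ngut- → ngutozichongi.
Attach aspect imperfective tho- → thongutozichongi.
Apply vowel harmony: thongutozichongi → thengitezichongi.
Nasal assimilation: no change.
So the correct form is thengitezichongi, option (D).
(B) thengitriwichongi is wrong: it uses 3rd person instead of 2nd person for person.
(C) theiithngitchongi is wrong: it has the affixes in the wrong order.
(A) thongutozichongi is wrong: it fails to apply the sound rule(s).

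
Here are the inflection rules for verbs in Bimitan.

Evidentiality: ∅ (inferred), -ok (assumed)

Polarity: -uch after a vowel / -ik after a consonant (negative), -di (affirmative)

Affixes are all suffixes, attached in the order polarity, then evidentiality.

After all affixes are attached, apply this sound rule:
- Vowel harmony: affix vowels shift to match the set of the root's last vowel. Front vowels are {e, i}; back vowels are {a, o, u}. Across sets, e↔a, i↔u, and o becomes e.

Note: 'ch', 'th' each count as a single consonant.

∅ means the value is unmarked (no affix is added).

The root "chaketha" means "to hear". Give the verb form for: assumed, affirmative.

Attach polarity affirmative -di → chakethadi.
Attach evidentiality assumed -ok → chakethadiok.
Apply vowel harmony: chakethadiok → chakethaduok.

chakethaduok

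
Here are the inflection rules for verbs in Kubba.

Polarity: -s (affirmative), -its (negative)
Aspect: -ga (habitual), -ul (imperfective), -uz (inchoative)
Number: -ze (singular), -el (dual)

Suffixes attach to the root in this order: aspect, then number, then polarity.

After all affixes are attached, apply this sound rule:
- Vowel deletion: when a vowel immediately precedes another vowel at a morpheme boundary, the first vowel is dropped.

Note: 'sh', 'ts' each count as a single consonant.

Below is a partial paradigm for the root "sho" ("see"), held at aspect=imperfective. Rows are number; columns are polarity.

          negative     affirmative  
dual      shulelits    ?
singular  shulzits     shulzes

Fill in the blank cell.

shulels

Attach aspect imperfective -ul → shoul.
Attach number dual -el → shoulel.
Attach polarity affirmative -s → shoulels.
Apply vowel deletion: shoulels → shulels.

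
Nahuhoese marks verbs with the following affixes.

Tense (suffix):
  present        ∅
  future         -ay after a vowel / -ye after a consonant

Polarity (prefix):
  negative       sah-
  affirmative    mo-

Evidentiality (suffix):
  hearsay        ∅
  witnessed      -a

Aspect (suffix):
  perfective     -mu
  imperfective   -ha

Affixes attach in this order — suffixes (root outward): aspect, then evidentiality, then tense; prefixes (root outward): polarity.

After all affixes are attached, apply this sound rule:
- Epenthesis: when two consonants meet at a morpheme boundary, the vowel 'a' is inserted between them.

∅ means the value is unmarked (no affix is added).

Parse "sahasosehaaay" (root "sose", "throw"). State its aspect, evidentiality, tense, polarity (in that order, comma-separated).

imperfective, witnessed, future, negative

Segment: sah-sose-ha-a-ay.
aspect: -ha → imperfective.
evidentiality: -a → witnessed.
tense: -ay/ye → future.
polarity: sah- → negative.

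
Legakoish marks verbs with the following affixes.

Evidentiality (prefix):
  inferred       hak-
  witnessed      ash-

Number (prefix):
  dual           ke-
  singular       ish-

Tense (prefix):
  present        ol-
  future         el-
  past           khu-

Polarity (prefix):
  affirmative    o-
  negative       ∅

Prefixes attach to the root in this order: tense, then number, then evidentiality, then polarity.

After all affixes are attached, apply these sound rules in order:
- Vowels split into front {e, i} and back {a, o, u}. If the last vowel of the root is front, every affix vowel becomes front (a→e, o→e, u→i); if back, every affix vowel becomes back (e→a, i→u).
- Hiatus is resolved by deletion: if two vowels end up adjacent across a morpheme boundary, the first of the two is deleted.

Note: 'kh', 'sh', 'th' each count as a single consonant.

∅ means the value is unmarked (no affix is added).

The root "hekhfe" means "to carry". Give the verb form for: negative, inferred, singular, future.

Attach tense future el- → elhekhfe.
Attach number singular ish- → ishelhekhfe.
Attach evidentiality inferred hak- → hakishelhekhfe.
polarity = negative: zero marking, form stays hakishelhekhfe.
Apply vowel harmony: hakishelhekhfe → hekishelhekhfe.
Vowel deletion: no change.

hekishelhekhfe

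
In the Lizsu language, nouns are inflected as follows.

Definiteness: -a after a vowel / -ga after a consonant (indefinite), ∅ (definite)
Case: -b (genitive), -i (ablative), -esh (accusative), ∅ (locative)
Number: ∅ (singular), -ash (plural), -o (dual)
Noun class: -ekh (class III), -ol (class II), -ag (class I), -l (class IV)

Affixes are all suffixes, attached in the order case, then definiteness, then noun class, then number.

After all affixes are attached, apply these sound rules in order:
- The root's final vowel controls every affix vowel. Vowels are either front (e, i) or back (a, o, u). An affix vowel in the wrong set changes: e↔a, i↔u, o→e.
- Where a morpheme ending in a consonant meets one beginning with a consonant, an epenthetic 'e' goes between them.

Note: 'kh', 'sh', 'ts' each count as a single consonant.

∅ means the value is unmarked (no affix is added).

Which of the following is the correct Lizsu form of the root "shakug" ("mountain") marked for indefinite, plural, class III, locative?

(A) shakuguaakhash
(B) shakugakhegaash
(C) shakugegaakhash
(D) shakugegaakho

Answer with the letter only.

C

case = locative: zero marking, form stays shakug.
Attach definiteness indefinite -ga (after consonant 'g') → shakugga.
Attach noun class class III -ekh → shakuggaekh.
Attach number plural -ash → shakuggaekhash.
Apply vowel harmony: shakuggaekhash → shakuggaakhash.
Apply epenthesis: shakuggaakhash → shakugegaakhash.
So the correct form is shakugegaakhash, option (C).
(B) shakugakhegaash is wrong: it has the affixes in the wrong order.
(D) shakugegaakho is wrong: it uses dual instead of plural for number.
(A) shakuguaakhash is wrong: it uses ablative instead of locative for case.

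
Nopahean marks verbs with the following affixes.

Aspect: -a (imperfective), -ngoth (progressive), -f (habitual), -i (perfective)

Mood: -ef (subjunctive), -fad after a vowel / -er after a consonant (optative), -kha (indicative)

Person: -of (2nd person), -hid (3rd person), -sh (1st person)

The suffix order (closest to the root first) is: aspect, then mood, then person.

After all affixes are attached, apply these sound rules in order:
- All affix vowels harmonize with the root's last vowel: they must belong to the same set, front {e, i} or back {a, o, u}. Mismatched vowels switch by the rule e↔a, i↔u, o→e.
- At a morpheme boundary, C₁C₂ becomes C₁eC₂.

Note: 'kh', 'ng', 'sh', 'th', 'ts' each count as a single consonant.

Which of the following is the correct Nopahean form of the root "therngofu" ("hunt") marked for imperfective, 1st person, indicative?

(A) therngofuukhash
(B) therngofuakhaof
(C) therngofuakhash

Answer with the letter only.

Attach aspect imperfective -a → therngofua.
Attach mood indicative -kha → therngofuakha.
Attach person 1st person -sh → therngofuakhash.
Vowel harmony: no change.
Epenthesis: no change.
So the correct form is therngofuakhash, option (C).
(B) therngofuakhaof is wrong: it uses 2nd person instead of 1st person for person.
(A) therngofuukhash is wrong: it uses perfective instead of imperfective for aspect.

C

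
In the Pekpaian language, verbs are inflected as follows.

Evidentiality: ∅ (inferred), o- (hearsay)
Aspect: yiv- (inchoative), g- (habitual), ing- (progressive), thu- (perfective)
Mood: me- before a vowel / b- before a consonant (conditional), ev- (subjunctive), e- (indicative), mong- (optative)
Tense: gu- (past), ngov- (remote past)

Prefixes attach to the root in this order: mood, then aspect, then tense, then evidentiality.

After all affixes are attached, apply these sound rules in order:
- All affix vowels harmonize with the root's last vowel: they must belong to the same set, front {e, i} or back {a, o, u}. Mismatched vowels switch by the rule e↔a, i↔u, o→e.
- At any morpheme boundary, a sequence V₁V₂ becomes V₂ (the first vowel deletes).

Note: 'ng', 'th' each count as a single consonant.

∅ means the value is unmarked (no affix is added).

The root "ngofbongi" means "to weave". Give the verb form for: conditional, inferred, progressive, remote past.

ngevingbngofbongi

Attach mood conditional b- (before consonant 'ng') → bngofbongi.
Attach aspect progressive ing- → ingbngofbongi.
Attach tense remote past ngov- → ngovingbngofbongi.
evidentiality = inferred: zero marking, form stays ngovingbngofbongi.
Apply vowel harmony: ngovingbngofbongi → ngevingbngofbongi.
Vowel deletion: no change.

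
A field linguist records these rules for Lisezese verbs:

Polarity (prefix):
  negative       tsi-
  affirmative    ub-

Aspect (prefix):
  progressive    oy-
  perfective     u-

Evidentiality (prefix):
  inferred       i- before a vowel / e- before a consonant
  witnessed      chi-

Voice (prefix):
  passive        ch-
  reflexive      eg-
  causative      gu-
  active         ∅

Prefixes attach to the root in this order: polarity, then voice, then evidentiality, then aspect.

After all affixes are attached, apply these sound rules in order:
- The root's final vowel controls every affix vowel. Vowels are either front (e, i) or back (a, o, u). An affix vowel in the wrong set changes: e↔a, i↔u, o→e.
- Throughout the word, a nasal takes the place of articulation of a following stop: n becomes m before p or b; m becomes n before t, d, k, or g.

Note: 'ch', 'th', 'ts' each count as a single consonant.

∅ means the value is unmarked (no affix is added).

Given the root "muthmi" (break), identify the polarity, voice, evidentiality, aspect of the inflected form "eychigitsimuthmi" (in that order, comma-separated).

Segment: oy-chi-gu-tsi-muthmi.
polarity: tsi- → negative.
voice: gu- → causative.
evidentiality: chi- → witnessed.
aspect: oy- → progressive.

negative, causative, witnessed, progressive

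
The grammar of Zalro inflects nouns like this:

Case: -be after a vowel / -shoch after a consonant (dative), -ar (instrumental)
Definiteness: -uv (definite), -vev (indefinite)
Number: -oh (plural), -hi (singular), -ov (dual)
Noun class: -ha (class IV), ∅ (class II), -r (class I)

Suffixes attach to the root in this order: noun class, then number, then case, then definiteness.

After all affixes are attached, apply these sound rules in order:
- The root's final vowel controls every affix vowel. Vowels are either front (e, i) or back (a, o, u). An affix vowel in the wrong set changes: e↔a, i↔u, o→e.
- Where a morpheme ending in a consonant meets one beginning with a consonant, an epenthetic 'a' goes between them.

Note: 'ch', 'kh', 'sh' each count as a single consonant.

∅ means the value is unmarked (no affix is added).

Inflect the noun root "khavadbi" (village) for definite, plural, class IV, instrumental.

khavadbiheeheriv

Attach noun class class IV -ha → khavadbiha.
Attach number plural -oh → khavadbihaoh.
Attach case instrumental -ar → khavadbihaohar.
Attach definiteness definite -uv → khavadbihaoharuv.
Apply vowel harmony: khavadbihaoharuv → khavadbiheeheriv.
Epenthesis: no change.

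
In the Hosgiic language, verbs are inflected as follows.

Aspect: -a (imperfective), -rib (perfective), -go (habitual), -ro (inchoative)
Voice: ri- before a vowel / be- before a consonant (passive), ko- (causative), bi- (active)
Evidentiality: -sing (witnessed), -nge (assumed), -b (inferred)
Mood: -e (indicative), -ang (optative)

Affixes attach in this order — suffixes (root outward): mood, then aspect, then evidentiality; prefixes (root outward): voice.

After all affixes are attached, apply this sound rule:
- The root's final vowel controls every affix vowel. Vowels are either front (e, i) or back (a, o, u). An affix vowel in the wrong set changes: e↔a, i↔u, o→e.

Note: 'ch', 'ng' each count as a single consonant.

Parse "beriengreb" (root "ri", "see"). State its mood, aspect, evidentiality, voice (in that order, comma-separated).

optative, inchoative, inferred, passive

Segment: be-ri-ang-ro-b.
mood: -ang → optative.
aspect: -ro → inchoative.
evidentiality: -b → inferred.
voice: ri/be- → passive.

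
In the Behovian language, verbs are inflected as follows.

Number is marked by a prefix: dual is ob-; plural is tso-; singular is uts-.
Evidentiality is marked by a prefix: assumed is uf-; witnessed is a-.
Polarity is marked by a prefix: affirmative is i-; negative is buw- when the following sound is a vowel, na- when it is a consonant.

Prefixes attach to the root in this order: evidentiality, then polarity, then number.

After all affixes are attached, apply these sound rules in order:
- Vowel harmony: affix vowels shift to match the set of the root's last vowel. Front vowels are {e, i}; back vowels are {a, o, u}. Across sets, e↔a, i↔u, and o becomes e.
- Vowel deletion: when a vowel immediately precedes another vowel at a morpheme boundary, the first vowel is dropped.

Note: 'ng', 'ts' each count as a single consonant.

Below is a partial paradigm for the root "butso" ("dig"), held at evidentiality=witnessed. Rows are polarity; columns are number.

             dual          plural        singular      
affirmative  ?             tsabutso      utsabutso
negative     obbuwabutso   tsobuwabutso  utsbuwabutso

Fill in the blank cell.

obabutso

Attach evidentiality witnessed a- → abutso.
Attach polarity affirmative i- → iabutso.
Attach number dual ob- → obiabutso.
Apply vowel harmony: obiabutso → obuabutso.
Apply vowel deletion: obuabutso → obabutso.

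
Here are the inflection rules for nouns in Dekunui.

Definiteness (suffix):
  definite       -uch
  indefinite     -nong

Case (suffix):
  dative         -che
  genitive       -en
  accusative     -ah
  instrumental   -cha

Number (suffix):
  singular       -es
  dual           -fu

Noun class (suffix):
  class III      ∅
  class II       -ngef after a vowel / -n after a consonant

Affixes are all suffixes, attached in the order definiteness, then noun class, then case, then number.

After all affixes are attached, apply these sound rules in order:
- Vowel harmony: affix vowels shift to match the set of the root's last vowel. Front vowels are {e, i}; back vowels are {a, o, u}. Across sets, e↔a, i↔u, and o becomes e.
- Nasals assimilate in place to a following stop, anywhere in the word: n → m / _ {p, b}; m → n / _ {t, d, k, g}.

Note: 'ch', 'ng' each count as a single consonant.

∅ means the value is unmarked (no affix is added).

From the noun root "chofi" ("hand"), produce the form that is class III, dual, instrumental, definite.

chofiichchefi

Attach definiteness definite -uch → chofiuch.
noun class = class III: zero marking, form stays chofiuch.
Attach case instrumental -cha → chofiuchcha.
Attach number dual -fu → chofiuchchafu.
Apply vowel harmony: chofiuchchafu → chofiichchefi.
Nasal assimilation: no change.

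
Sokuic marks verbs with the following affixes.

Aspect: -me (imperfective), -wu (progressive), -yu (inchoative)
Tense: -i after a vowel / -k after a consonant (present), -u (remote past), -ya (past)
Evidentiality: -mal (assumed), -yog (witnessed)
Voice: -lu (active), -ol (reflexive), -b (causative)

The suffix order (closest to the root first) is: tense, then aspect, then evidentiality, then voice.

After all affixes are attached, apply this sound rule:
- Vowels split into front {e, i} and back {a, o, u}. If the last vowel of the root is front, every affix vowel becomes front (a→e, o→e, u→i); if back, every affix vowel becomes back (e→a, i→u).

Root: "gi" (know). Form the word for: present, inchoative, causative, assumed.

Attach tense present -i (after vowel 'i') → gii.
Attach aspect inchoative -yu → giiyu.
Attach evidentiality assumed -mal → giiyumal.
Attach voice causative -b → giiyumalb.
Apply vowel harmony: giiyumalb → giiyimelb.

giiyimelb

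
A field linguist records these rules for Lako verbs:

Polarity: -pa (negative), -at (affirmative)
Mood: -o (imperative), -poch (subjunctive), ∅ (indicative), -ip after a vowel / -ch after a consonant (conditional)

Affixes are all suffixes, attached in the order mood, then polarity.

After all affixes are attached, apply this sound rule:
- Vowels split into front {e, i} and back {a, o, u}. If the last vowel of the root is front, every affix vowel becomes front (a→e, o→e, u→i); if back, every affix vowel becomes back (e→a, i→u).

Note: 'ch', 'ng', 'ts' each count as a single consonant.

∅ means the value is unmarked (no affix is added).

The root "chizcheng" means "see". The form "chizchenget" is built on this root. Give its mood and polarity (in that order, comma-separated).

Segment: chizcheng-at.
mood: ∅ → indicative.
polarity: -at → affirmative.

indicative, affirmative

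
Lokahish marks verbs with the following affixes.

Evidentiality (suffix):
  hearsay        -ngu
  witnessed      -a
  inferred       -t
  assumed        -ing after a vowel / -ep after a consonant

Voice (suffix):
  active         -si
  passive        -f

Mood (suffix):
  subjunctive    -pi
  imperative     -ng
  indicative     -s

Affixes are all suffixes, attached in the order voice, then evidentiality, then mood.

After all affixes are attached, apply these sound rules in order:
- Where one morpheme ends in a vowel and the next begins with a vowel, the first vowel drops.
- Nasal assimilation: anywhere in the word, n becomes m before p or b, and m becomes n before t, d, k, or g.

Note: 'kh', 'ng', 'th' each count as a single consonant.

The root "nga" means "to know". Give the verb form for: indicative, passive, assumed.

Attach voice passive -f → ngaf.
Attach evidentiality assumed -ep (after consonant 'f') → ngafep.
Attach mood indicative -s → ngafeps.
Vowel deletion: no change.
Nasal assimilation: no change.

ngafeps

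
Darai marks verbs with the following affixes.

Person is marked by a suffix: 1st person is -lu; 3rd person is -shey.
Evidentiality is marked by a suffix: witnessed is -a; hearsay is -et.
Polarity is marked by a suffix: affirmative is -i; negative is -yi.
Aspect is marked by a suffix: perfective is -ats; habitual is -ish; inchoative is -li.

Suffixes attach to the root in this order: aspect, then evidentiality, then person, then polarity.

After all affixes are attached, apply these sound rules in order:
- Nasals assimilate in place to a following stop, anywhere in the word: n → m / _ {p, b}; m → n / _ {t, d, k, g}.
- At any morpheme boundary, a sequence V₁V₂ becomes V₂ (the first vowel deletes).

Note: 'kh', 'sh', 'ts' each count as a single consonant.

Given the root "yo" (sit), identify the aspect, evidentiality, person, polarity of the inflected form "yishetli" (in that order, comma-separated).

habitual, hearsay, 1st person, affirmative

Segment: yo-ish-et-lu-i.
aspect: -ish → habitual.
evidentiality: -et → hearsay.
person: -lu → 1st person.
polarity: -i → affirmative.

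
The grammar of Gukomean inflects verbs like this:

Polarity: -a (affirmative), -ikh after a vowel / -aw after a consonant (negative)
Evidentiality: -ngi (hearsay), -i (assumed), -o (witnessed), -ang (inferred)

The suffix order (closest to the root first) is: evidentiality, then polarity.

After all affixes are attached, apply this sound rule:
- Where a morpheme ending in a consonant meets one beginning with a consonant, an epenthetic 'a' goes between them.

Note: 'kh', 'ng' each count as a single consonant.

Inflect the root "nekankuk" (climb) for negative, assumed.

nekankukiikh

Attach evidentiality assumed -i → nekankuki.
Attach polarity negative -ikh (after vowel 'i') → nekankukiikh.
Epenthesis: no change.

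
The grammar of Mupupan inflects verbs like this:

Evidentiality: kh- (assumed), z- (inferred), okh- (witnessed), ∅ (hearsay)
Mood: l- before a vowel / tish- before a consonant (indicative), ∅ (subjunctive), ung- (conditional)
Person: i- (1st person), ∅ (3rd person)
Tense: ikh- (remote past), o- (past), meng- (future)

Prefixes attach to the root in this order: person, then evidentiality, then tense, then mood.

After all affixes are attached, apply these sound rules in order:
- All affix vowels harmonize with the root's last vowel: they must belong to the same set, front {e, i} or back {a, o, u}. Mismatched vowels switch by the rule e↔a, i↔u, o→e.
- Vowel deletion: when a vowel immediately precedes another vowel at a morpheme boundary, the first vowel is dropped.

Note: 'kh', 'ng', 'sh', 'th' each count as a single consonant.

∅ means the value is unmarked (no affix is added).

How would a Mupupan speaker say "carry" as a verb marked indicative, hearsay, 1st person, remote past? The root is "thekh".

likhithekh

Attach person 1st person i- → ithekh.
evidentiality = hearsay: zero marking, form stays ithekh.
Attach tense remote past ikh- → ikhithekh.
Attach mood indicative l- (before vowel 'i') → likhithekh.
Vowel harmony: no change.
Vowel deletion: no change.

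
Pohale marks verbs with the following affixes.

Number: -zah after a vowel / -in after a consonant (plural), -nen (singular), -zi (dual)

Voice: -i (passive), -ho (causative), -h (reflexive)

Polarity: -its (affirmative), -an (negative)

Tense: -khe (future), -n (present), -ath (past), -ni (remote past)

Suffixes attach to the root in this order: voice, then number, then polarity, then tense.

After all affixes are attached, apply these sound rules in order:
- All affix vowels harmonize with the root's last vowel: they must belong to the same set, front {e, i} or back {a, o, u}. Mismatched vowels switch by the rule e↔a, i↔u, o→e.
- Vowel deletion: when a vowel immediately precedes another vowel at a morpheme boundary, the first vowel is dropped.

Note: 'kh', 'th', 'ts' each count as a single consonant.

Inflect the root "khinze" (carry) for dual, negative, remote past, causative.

khinzehezenni

Attach voice causative -ho → khinzeho.
Attach number dual -zi → khinzehozi.
Attach polarity negative -an → khinzehozian.
Attach tense remote past -ni → khinzehozianni.
Apply vowel harmony: khinzehozianni → khinzehezienni.
Apply vowel deletion: khinzehezienni → khinzehezenni.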